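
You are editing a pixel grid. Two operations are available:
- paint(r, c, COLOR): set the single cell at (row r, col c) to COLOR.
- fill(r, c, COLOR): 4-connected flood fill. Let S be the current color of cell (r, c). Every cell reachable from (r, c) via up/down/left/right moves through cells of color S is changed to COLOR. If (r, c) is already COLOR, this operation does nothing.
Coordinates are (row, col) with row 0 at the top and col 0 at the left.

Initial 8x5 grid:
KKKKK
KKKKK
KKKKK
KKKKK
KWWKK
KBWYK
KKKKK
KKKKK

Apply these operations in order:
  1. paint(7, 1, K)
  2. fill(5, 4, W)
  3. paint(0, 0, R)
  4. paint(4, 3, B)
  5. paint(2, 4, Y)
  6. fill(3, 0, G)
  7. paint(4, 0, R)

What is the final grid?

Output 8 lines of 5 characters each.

After op 1 paint(7,1,K):
KKKKK
KKKKK
KKKKK
KKKKK
KWWKK
KBWYK
KKKKK
KKKKK
After op 2 fill(5,4,W) [35 cells changed]:
WWWWW
WWWWW
WWWWW
WWWWW
WWWWW
WBWYW
WWWWW
WWWWW
After op 3 paint(0,0,R):
RWWWW
WWWWW
WWWWW
WWWWW
WWWWW
WBWYW
WWWWW
WWWWW
After op 4 paint(4,3,B):
RWWWW
WWWWW
WWWWW
WWWWW
WWWBW
WBWYW
WWWWW
WWWWW
After op 5 paint(2,4,Y):
RWWWW
WWWWW
WWWWY
WWWWW
WWWBW
WBWYW
WWWWW
WWWWW
After op 6 fill(3,0,G) [35 cells changed]:
RGGGG
GGGGG
GGGGY
GGGGG
GGGBG
GBGYG
GGGGG
GGGGG
After op 7 paint(4,0,R):
RGGGG
GGGGG
GGGGY
GGGGG
RGGBG
GBGYG
GGGGG
GGGGG

Answer: RGGGG
GGGGG
GGGGY
GGGGG
RGGBG
GBGYG
GGGGG
GGGGG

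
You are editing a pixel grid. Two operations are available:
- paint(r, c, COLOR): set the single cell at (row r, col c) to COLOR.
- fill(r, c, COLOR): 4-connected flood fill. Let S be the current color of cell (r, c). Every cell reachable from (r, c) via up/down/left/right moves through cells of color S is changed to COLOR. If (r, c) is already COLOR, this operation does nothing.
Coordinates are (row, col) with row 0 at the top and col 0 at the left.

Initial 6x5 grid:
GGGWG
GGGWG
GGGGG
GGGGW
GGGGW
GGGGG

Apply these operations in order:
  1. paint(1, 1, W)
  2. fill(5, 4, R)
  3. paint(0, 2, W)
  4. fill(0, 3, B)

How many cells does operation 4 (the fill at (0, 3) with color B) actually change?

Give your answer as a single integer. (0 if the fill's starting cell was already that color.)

After op 1 paint(1,1,W):
GGGWG
GWGWG
GGGGG
GGGGW
GGGGW
GGGGG
After op 2 fill(5,4,R) [25 cells changed]:
RRRWR
RWRWR
RRRRR
RRRRW
RRRRW
RRRRR
After op 3 paint(0,2,W):
RRWWR
RWRWR
RRRRR
RRRRW
RRRRW
RRRRR
After op 4 fill(0,3,B) [3 cells changed]:
RRBBR
RWRBR
RRRRR
RRRRW
RRRRW
RRRRR

Answer: 3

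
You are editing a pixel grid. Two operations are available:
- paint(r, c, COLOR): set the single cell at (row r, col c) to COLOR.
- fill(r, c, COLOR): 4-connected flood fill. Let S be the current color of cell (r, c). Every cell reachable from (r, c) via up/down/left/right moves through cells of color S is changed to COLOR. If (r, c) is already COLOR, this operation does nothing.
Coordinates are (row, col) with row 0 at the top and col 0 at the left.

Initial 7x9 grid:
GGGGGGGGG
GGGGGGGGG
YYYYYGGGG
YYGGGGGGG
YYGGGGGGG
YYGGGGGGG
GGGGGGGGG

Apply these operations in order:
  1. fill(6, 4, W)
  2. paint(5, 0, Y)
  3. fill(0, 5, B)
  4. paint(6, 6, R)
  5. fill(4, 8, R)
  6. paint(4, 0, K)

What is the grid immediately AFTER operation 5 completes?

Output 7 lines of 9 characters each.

After op 1 fill(6,4,W) [52 cells changed]:
WWWWWWWWW
WWWWWWWWW
YYYYYWWWW
YYWWWWWWW
YYWWWWWWW
YYWWWWWWW
WWWWWWWWW
After op 2 paint(5,0,Y):
WWWWWWWWW
WWWWWWWWW
YYYYYWWWW
YYWWWWWWW
YYWWWWWWW
YYWWWWWWW
WWWWWWWWW
After op 3 fill(0,5,B) [52 cells changed]:
BBBBBBBBB
BBBBBBBBB
YYYYYBBBB
YYBBBBBBB
YYBBBBBBB
YYBBBBBBB
BBBBBBBBB
After op 4 paint(6,6,R):
BBBBBBBBB
BBBBBBBBB
YYYYYBBBB
YYBBBBBBB
YYBBBBBBB
YYBBBBBBB
BBBBBBRBB
After op 5 fill(4,8,R) [51 cells changed]:
RRRRRRRRR
RRRRRRRRR
YYYYYRRRR
YYRRRRRRR
YYRRRRRRR
YYRRRRRRR
RRRRRRRRR

Answer: RRRRRRRRR
RRRRRRRRR
YYYYYRRRR
YYRRRRRRR
YYRRRRRRR
YYRRRRRRR
RRRRRRRRR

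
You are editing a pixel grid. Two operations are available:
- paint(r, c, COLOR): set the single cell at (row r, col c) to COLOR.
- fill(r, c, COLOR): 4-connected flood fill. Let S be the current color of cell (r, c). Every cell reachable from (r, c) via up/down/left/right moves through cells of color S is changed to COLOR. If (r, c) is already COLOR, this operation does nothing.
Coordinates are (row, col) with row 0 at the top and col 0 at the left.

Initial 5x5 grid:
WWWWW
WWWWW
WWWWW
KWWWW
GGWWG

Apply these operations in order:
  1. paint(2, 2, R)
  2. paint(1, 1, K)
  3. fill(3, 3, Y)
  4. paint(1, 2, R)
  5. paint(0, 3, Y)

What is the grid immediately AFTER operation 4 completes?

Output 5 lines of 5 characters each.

After op 1 paint(2,2,R):
WWWWW
WWWWW
WWRWW
KWWWW
GGWWG
After op 2 paint(1,1,K):
WWWWW
WKWWW
WWRWW
KWWWW
GGWWG
After op 3 fill(3,3,Y) [19 cells changed]:
YYYYY
YKYYY
YYRYY
KYYYY
GGYYG
After op 4 paint(1,2,R):
YYYYY
YKRYY
YYRYY
KYYYY
GGYYG

Answer: YYYYY
YKRYY
YYRYY
KYYYY
GGYYG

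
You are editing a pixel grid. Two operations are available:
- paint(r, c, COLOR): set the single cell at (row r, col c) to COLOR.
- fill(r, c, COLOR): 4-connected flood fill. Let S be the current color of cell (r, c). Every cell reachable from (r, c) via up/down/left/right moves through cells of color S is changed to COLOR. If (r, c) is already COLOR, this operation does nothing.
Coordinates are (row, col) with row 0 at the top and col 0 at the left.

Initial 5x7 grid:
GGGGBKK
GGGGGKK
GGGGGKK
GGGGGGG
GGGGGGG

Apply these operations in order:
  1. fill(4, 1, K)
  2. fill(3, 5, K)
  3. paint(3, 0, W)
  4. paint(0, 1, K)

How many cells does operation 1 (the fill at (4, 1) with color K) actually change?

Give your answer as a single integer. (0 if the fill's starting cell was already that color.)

Answer: 28

Derivation:
After op 1 fill(4,1,K) [28 cells changed]:
KKKKBKK
KKKKKKK
KKKKKKK
KKKKKKK
KKKKKKK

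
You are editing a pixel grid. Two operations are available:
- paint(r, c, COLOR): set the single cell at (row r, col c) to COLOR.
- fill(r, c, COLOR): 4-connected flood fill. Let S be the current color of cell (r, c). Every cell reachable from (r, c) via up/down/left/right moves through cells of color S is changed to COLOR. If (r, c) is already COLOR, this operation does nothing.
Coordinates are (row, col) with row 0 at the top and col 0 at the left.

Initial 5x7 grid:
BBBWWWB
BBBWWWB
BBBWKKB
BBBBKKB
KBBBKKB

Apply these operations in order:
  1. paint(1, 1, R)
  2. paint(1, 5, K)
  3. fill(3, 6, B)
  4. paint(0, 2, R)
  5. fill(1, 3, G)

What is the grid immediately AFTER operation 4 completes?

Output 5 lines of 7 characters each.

Answer: BBRWWWB
BRBWWKB
BBBWKKB
BBBBKKB
KBBBKKB

Derivation:
After op 1 paint(1,1,R):
BBBWWWB
BRBWWWB
BBBWKKB
BBBBKKB
KBBBKKB
After op 2 paint(1,5,K):
BBBWWWB
BRBWWKB
BBBWKKB
BBBBKKB
KBBBKKB
After op 3 fill(3,6,B) [0 cells changed]:
BBBWWWB
BRBWWKB
BBBWKKB
BBBBKKB
KBBBKKB
After op 4 paint(0,2,R):
BBRWWWB
BRBWWKB
BBBWKKB
BBBBKKB
KBBBKKB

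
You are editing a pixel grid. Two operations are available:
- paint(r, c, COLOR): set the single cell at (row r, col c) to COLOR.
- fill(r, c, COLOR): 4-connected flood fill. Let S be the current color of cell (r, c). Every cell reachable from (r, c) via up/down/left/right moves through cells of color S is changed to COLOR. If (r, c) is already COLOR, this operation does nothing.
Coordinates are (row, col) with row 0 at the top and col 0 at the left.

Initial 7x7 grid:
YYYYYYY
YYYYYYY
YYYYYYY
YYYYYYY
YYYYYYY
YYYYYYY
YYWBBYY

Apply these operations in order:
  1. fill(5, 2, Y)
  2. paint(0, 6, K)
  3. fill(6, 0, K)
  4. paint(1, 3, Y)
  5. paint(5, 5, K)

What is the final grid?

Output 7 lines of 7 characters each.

After op 1 fill(5,2,Y) [0 cells changed]:
YYYYYYY
YYYYYYY
YYYYYYY
YYYYYYY
YYYYYYY
YYYYYYY
YYWBBYY
After op 2 paint(0,6,K):
YYYYYYK
YYYYYYY
YYYYYYY
YYYYYYY
YYYYYYY
YYYYYYY
YYWBBYY
After op 3 fill(6,0,K) [45 cells changed]:
KKKKKKK
KKKKKKK
KKKKKKK
KKKKKKK
KKKKKKK
KKKKKKK
KKWBBKK
After op 4 paint(1,3,Y):
KKKKKKK
KKKYKKK
KKKKKKK
KKKKKKK
KKKKKKK
KKKKKKK
KKWBBKK
After op 5 paint(5,5,K):
KKKKKKK
KKKYKKK
KKKKKKK
KKKKKKK
KKKKKKK
KKKKKKK
KKWBBKK

Answer: KKKKKKK
KKKYKKK
KKKKKKK
KKKKKKK
KKKKKKK
KKKKKKK
KKWBBKK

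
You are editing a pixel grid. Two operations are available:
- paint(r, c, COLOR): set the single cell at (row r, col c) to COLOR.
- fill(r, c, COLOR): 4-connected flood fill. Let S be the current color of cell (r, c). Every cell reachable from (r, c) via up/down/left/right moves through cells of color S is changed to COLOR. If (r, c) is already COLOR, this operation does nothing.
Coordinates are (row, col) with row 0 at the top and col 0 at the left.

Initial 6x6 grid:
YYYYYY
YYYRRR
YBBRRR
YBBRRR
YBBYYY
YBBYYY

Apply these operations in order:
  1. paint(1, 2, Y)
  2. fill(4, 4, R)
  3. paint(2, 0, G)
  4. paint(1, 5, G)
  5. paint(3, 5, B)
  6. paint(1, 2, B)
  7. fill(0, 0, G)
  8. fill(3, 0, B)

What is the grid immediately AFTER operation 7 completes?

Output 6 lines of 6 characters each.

After op 1 paint(1,2,Y):
YYYYYY
YYYRRR
YBBRRR
YBBRRR
YBBYYY
YBBYYY
After op 2 fill(4,4,R) [6 cells changed]:
YYYYYY
YYYRRR
YBBRRR
YBBRRR
YBBRRR
YBBRRR
After op 3 paint(2,0,G):
YYYYYY
YYYRRR
GBBRRR
YBBRRR
YBBRRR
YBBRRR
After op 4 paint(1,5,G):
YYYYYY
YYYRRG
GBBRRR
YBBRRR
YBBRRR
YBBRRR
After op 5 paint(3,5,B):
YYYYYY
YYYRRG
GBBRRR
YBBRRB
YBBRRR
YBBRRR
After op 6 paint(1,2,B):
YYYYYY
YYBRRG
GBBRRR
YBBRRB
YBBRRR
YBBRRR
After op 7 fill(0,0,G) [8 cells changed]:
GGGGGG
GGBRRG
GBBRRR
YBBRRB
YBBRRR
YBBRRR

Answer: GGGGGG
GGBRRG
GBBRRR
YBBRRB
YBBRRR
YBBRRR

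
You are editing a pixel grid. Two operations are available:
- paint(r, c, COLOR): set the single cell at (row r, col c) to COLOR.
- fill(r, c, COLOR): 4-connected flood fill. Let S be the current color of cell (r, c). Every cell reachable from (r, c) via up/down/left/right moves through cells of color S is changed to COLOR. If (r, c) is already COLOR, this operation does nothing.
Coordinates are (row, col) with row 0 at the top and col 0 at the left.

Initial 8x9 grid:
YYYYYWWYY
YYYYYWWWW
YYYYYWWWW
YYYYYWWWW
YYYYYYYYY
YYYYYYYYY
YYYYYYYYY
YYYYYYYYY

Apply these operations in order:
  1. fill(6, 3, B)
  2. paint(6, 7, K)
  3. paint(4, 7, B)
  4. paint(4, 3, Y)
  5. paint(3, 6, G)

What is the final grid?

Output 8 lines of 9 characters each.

Answer: BBBBBWWYY
BBBBBWWWW
BBBBBWWWW
BBBBBWGWW
BBBYBBBBB
BBBBBBBBB
BBBBBBBKB
BBBBBBBBB

Derivation:
After op 1 fill(6,3,B) [56 cells changed]:
BBBBBWWYY
BBBBBWWWW
BBBBBWWWW
BBBBBWWWW
BBBBBBBBB
BBBBBBBBB
BBBBBBBBB
BBBBBBBBB
After op 2 paint(6,7,K):
BBBBBWWYY
BBBBBWWWW
BBBBBWWWW
BBBBBWWWW
BBBBBBBBB
BBBBBBBBB
BBBBBBBKB
BBBBBBBBB
After op 3 paint(4,7,B):
BBBBBWWYY
BBBBBWWWW
BBBBBWWWW
BBBBBWWWW
BBBBBBBBB
BBBBBBBBB
BBBBBBBKB
BBBBBBBBB
After op 4 paint(4,3,Y):
BBBBBWWYY
BBBBBWWWW
BBBBBWWWW
BBBBBWWWW
BBBYBBBBB
BBBBBBBBB
BBBBBBBKB
BBBBBBBBB
After op 5 paint(3,6,G):
BBBBBWWYY
BBBBBWWWW
BBBBBWWWW
BBBBBWGWW
BBBYBBBBB
BBBBBBBBB
BBBBBBBKB
BBBBBBBBB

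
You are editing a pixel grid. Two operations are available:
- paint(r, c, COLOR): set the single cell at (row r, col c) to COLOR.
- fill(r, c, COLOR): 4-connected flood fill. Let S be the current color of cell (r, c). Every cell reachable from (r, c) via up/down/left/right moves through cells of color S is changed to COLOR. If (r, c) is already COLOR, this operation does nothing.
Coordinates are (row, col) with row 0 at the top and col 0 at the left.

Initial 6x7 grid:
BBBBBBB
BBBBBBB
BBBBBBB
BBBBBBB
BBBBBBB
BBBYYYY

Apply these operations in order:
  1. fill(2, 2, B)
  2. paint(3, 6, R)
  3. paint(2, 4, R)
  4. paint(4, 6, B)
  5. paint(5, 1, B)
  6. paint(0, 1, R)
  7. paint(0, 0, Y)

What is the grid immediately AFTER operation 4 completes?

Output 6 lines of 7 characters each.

Answer: BBBBBBB
BBBBBBB
BBBBRBB
BBBBBBR
BBBBBBB
BBBYYYY

Derivation:
After op 1 fill(2,2,B) [0 cells changed]:
BBBBBBB
BBBBBBB
BBBBBBB
BBBBBBB
BBBBBBB
BBBYYYY
After op 2 paint(3,6,R):
BBBBBBB
BBBBBBB
BBBBBBB
BBBBBBR
BBBBBBB
BBBYYYY
After op 3 paint(2,4,R):
BBBBBBB
BBBBBBB
BBBBRBB
BBBBBBR
BBBBBBB
BBBYYYY
After op 4 paint(4,6,B):
BBBBBBB
BBBBBBB
BBBBRBB
BBBBBBR
BBBBBBB
BBBYYYY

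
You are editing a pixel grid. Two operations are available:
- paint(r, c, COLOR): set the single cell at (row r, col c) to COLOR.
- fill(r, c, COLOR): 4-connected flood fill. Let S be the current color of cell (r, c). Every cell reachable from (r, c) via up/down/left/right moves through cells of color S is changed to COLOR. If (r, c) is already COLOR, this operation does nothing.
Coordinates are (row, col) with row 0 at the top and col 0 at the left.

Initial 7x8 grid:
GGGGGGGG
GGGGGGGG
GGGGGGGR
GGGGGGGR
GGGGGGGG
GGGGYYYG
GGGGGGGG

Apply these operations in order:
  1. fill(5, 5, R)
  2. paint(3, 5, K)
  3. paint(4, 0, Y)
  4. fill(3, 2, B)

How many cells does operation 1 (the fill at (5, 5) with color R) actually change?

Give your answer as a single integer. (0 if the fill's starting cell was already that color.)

After op 1 fill(5,5,R) [3 cells changed]:
GGGGGGGG
GGGGGGGG
GGGGGGGR
GGGGGGGR
GGGGGGGG
GGGGRRRG
GGGGGGGG

Answer: 3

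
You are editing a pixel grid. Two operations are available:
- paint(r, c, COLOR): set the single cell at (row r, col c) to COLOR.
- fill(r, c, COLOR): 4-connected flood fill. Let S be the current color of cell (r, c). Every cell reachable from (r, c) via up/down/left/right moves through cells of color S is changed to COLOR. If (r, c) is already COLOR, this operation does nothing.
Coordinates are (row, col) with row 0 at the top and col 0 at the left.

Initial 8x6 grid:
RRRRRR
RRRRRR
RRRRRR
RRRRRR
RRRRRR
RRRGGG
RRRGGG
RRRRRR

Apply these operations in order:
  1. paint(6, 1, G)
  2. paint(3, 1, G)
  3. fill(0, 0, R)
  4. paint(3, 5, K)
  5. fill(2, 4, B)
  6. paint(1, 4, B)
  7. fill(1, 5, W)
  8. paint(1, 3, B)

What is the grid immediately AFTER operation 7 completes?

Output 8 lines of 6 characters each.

After op 1 paint(6,1,G):
RRRRRR
RRRRRR
RRRRRR
RRRRRR
RRRRRR
RRRGGG
RGRGGG
RRRRRR
After op 2 paint(3,1,G):
RRRRRR
RRRRRR
RRRRRR
RGRRRR
RRRRRR
RRRGGG
RGRGGG
RRRRRR
After op 3 fill(0,0,R) [0 cells changed]:
RRRRRR
RRRRRR
RRRRRR
RGRRRR
RRRRRR
RRRGGG
RGRGGG
RRRRRR
After op 4 paint(3,5,K):
RRRRRR
RRRRRR
RRRRRR
RGRRRK
RRRRRR
RRRGGG
RGRGGG
RRRRRR
After op 5 fill(2,4,B) [39 cells changed]:
BBBBBB
BBBBBB
BBBBBB
BGBBBK
BBBBBB
BBBGGG
BGBGGG
BBBBBB
After op 6 paint(1,4,B):
BBBBBB
BBBBBB
BBBBBB
BGBBBK
BBBBBB
BBBGGG
BGBGGG
BBBBBB
After op 7 fill(1,5,W) [39 cells changed]:
WWWWWW
WWWWWW
WWWWWW
WGWWWK
WWWWWW
WWWGGG
WGWGGG
WWWWWW

Answer: WWWWWW
WWWWWW
WWWWWW
WGWWWK
WWWWWW
WWWGGG
WGWGGG
WWWWWW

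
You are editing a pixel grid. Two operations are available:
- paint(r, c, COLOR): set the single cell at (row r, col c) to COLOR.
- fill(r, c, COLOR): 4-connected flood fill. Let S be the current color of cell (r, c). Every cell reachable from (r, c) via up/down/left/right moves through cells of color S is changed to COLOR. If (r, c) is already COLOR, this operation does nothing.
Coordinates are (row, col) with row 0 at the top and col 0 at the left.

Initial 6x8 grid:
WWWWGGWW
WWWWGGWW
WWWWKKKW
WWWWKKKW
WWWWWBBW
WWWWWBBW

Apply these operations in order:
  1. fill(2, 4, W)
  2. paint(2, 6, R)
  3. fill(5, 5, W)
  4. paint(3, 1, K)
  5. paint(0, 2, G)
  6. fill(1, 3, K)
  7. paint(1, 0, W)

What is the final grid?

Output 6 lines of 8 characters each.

After op 1 fill(2,4,W) [6 cells changed]:
WWWWGGWW
WWWWGGWW
WWWWWWWW
WWWWWWWW
WWWWWBBW
WWWWWBBW
After op 2 paint(2,6,R):
WWWWGGWW
WWWWGGWW
WWWWWWRW
WWWWWWWW
WWWWWBBW
WWWWWBBW
After op 3 fill(5,5,W) [4 cells changed]:
WWWWGGWW
WWWWGGWW
WWWWWWRW
WWWWWWWW
WWWWWWWW
WWWWWWWW
After op 4 paint(3,1,K):
WWWWGGWW
WWWWGGWW
WWWWWWRW
WKWWWWWW
WWWWWWWW
WWWWWWWW
After op 5 paint(0,2,G):
WWGWGGWW
WWWWGGWW
WWWWWWRW
WKWWWWWW
WWWWWWWW
WWWWWWWW
After op 6 fill(1,3,K) [41 cells changed]:
KKGKGGKK
KKKKGGKK
KKKKKKRK
KKKKKKKK
KKKKKKKK
KKKKKKKK
After op 7 paint(1,0,W):
KKGKGGKK
WKKKGGKK
KKKKKKRK
KKKKKKKK
KKKKKKKK
KKKKKKKK

Answer: KKGKGGKK
WKKKGGKK
KKKKKKRK
KKKKKKKK
KKKKKKKK
KKKKKKKK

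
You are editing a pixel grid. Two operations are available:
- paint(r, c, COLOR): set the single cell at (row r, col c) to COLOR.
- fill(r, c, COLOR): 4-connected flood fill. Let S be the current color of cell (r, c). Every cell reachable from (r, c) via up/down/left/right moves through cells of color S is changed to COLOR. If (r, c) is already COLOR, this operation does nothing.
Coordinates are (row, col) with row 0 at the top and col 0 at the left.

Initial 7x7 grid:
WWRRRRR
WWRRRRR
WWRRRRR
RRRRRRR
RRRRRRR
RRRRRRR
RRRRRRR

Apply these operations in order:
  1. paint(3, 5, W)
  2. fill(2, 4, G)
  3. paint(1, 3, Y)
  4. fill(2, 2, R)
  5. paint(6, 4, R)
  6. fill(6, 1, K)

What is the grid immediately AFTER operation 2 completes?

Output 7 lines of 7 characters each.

Answer: WWGGGGG
WWGGGGG
WWGGGGG
GGGGGWG
GGGGGGG
GGGGGGG
GGGGGGG

Derivation:
After op 1 paint(3,5,W):
WWRRRRR
WWRRRRR
WWRRRRR
RRRRRWR
RRRRRRR
RRRRRRR
RRRRRRR
After op 2 fill(2,4,G) [42 cells changed]:
WWGGGGG
WWGGGGG
WWGGGGG
GGGGGWG
GGGGGGG
GGGGGGG
GGGGGGG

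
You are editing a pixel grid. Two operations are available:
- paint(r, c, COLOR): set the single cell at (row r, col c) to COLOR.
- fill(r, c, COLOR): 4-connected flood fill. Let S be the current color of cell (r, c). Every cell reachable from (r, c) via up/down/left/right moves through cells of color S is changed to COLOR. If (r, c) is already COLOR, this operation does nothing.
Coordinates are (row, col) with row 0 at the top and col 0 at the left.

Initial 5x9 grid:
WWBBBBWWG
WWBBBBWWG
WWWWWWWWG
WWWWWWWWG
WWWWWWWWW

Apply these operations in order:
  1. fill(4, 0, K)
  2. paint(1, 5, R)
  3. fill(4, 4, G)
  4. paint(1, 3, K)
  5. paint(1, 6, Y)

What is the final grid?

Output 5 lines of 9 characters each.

After op 1 fill(4,0,K) [33 cells changed]:
KKBBBBKKG
KKBBBBKKG
KKKKKKKKG
KKKKKKKKG
KKKKKKKKK
After op 2 paint(1,5,R):
KKBBBBKKG
KKBBBRKKG
KKKKKKKKG
KKKKKKKKG
KKKKKKKKK
After op 3 fill(4,4,G) [33 cells changed]:
GGBBBBGGG
GGBBBRGGG
GGGGGGGGG
GGGGGGGGG
GGGGGGGGG
After op 4 paint(1,3,K):
GGBBBBGGG
GGBKBRGGG
GGGGGGGGG
GGGGGGGGG
GGGGGGGGG
After op 5 paint(1,6,Y):
GGBBBBGGG
GGBKBRYGG
GGGGGGGGG
GGGGGGGGG
GGGGGGGGG

Answer: GGBBBBGGG
GGBKBRYGG
GGGGGGGGG
GGGGGGGGG
GGGGGGGGG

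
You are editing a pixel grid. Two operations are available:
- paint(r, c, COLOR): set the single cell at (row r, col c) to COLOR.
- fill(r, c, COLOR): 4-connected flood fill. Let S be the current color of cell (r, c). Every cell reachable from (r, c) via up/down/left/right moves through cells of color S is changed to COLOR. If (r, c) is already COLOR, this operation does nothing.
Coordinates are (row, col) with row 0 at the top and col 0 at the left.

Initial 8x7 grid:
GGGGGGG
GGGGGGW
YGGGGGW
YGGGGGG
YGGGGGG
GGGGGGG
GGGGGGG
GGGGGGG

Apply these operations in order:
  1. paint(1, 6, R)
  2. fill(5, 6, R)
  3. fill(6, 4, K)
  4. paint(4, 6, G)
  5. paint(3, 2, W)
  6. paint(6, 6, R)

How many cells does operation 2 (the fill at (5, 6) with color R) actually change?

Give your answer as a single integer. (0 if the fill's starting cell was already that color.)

After op 1 paint(1,6,R):
GGGGGGG
GGGGGGR
YGGGGGW
YGGGGGG
YGGGGGG
GGGGGGG
GGGGGGG
GGGGGGG
After op 2 fill(5,6,R) [51 cells changed]:
RRRRRRR
RRRRRRR
YRRRRRW
YRRRRRR
YRRRRRR
RRRRRRR
RRRRRRR
RRRRRRR

Answer: 51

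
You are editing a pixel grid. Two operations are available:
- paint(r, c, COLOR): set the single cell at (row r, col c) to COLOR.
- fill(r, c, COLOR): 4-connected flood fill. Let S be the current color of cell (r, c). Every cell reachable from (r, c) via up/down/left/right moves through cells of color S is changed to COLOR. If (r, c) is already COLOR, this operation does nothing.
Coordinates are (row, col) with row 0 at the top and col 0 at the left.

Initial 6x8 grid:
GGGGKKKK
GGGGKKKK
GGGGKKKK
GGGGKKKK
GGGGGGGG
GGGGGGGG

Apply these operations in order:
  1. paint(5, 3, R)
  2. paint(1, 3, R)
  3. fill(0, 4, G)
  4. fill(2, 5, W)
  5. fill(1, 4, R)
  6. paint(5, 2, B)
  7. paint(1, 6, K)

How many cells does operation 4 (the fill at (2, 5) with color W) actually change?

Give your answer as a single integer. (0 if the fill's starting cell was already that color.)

Answer: 46

Derivation:
After op 1 paint(5,3,R):
GGGGKKKK
GGGGKKKK
GGGGKKKK
GGGGKKKK
GGGGGGGG
GGGRGGGG
After op 2 paint(1,3,R):
GGGGKKKK
GGGRKKKK
GGGGKKKK
GGGGKKKK
GGGGGGGG
GGGRGGGG
After op 3 fill(0,4,G) [16 cells changed]:
GGGGGGGG
GGGRGGGG
GGGGGGGG
GGGGGGGG
GGGGGGGG
GGGRGGGG
After op 4 fill(2,5,W) [46 cells changed]:
WWWWWWWW
WWWRWWWW
WWWWWWWW
WWWWWWWW
WWWWWWWW
WWWRWWWW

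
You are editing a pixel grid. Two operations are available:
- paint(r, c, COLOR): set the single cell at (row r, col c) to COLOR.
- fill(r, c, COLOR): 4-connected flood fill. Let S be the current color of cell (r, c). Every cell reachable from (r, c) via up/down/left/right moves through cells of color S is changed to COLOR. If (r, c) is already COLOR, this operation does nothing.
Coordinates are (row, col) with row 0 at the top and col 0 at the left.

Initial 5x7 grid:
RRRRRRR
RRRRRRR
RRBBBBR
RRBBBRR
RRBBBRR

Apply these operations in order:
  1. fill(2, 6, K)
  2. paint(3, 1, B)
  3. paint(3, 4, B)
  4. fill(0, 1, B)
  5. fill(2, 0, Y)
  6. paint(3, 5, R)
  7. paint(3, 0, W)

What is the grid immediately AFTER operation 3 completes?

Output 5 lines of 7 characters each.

After op 1 fill(2,6,K) [25 cells changed]:
KKKKKKK
KKKKKKK
KKBBBBK
KKBBBKK
KKBBBKK
After op 2 paint(3,1,B):
KKKKKKK
KKKKKKK
KKBBBBK
KBBBBKK
KKBBBKK
After op 3 paint(3,4,B):
KKKKKKK
KKKKKKK
KKBBBBK
KBBBBKK
KKBBBKK

Answer: KKKKKKK
KKKKKKK
KKBBBBK
KBBBBKK
KKBBBKK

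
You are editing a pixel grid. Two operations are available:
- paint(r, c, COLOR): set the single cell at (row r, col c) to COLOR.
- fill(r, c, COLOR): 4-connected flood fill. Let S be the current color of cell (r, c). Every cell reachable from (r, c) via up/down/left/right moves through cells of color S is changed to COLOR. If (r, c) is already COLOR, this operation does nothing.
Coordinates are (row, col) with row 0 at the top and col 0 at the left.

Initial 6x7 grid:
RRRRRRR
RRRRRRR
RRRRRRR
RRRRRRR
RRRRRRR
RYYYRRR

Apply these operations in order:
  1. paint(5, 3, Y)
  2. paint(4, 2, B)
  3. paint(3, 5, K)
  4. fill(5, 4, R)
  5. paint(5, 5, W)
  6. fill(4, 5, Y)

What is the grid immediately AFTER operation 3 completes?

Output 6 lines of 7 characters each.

Answer: RRRRRRR
RRRRRRR
RRRRRRR
RRRRRKR
RRBRRRR
RYYYRRR

Derivation:
After op 1 paint(5,3,Y):
RRRRRRR
RRRRRRR
RRRRRRR
RRRRRRR
RRRRRRR
RYYYRRR
After op 2 paint(4,2,B):
RRRRRRR
RRRRRRR
RRRRRRR
RRRRRRR
RRBRRRR
RYYYRRR
After op 3 paint(3,5,K):
RRRRRRR
RRRRRRR
RRRRRRR
RRRRRKR
RRBRRRR
RYYYRRR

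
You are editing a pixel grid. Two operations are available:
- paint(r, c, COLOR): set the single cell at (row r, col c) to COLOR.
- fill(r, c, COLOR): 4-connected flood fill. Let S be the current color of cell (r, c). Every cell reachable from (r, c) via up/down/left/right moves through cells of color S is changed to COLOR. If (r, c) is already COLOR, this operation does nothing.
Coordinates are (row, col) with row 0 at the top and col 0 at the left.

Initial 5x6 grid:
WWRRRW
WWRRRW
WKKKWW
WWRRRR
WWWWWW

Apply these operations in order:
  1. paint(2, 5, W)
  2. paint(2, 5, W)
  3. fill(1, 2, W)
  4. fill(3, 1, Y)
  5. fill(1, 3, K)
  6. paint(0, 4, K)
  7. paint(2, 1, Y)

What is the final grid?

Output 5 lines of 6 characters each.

Answer: KKKKKK
KKKKKK
KYKKKK
KKRRRR
KKKKKK

Derivation:
After op 1 paint(2,5,W):
WWRRRW
WWRRRW
WKKKWW
WWRRRR
WWWWWW
After op 2 paint(2,5,W):
WWRRRW
WWRRRW
WKKKWW
WWRRRR
WWWWWW
After op 3 fill(1,2,W) [6 cells changed]:
WWWWWW
WWWWWW
WKKKWW
WWRRRR
WWWWWW
After op 4 fill(3,1,Y) [23 cells changed]:
YYYYYY
YYYYYY
YKKKYY
YYRRRR
YYYYYY
After op 5 fill(1,3,K) [23 cells changed]:
KKKKKK
KKKKKK
KKKKKK
KKRRRR
KKKKKK
After op 6 paint(0,4,K):
KKKKKK
KKKKKK
KKKKKK
KKRRRR
KKKKKK
After op 7 paint(2,1,Y):
KKKKKK
KKKKKK
KYKKKK
KKRRRR
KKKKKK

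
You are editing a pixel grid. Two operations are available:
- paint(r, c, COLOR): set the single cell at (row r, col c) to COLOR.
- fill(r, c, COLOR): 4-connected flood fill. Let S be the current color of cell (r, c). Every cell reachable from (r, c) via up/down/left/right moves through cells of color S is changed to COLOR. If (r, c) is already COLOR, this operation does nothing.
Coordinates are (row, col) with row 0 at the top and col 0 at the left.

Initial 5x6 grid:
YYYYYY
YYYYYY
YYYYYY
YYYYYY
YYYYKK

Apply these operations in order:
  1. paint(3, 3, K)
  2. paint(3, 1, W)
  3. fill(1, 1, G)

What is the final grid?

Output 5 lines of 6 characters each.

After op 1 paint(3,3,K):
YYYYYY
YYYYYY
YYYYYY
YYYKYY
YYYYKK
After op 2 paint(3,1,W):
YYYYYY
YYYYYY
YYYYYY
YWYKYY
YYYYKK
After op 3 fill(1,1,G) [26 cells changed]:
GGGGGG
GGGGGG
GGGGGG
GWGKGG
GGGGKK

Answer: GGGGGG
GGGGGG
GGGGGG
GWGKGG
GGGGKK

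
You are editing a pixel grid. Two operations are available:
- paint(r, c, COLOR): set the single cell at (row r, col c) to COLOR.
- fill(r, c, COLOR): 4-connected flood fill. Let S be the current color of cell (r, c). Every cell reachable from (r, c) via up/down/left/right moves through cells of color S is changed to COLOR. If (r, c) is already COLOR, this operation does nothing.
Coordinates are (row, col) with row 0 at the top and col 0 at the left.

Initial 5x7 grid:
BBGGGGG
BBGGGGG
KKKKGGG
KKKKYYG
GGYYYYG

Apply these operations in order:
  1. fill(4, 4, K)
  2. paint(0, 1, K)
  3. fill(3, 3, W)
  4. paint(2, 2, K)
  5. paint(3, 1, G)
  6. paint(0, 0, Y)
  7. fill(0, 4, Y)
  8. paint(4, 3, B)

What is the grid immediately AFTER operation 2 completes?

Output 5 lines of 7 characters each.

After op 1 fill(4,4,K) [6 cells changed]:
BBGGGGG
BBGGGGG
KKKKGGG
KKKKKKG
GGKKKKG
After op 2 paint(0,1,K):
BKGGGGG
BBGGGGG
KKKKGGG
KKKKKKG
GGKKKKG

Answer: BKGGGGG
BBGGGGG
KKKKGGG
KKKKKKG
GGKKKKG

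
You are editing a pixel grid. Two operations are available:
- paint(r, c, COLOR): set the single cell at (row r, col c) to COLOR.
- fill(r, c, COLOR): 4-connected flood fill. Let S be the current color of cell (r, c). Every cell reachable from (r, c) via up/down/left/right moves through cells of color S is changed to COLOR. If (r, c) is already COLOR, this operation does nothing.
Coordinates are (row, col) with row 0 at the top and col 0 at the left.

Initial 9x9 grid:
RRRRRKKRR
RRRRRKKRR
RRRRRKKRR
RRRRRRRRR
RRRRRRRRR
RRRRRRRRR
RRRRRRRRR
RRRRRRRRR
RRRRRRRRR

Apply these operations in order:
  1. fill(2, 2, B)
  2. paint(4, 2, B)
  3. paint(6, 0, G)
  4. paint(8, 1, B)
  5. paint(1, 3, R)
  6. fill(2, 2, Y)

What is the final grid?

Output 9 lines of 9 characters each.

After op 1 fill(2,2,B) [75 cells changed]:
BBBBBKKBB
BBBBBKKBB
BBBBBKKBB
BBBBBBBBB
BBBBBBBBB
BBBBBBBBB
BBBBBBBBB
BBBBBBBBB
BBBBBBBBB
After op 2 paint(4,2,B):
BBBBBKKBB
BBBBBKKBB
BBBBBKKBB
BBBBBBBBB
BBBBBBBBB
BBBBBBBBB
BBBBBBBBB
BBBBBBBBB
BBBBBBBBB
After op 3 paint(6,0,G):
BBBBBKKBB
BBBBBKKBB
BBBBBKKBB
BBBBBBBBB
BBBBBBBBB
BBBBBBBBB
GBBBBBBBB
BBBBBBBBB
BBBBBBBBB
After op 4 paint(8,1,B):
BBBBBKKBB
BBBBBKKBB
BBBBBKKBB
BBBBBBBBB
BBBBBBBBB
BBBBBBBBB
GBBBBBBBB
BBBBBBBBB
BBBBBBBBB
After op 5 paint(1,3,R):
BBBBBKKBB
BBBRBKKBB
BBBBBKKBB
BBBBBBBBB
BBBBBBBBB
BBBBBBBBB
GBBBBBBBB
BBBBBBBBB
BBBBBBBBB
After op 6 fill(2,2,Y) [73 cells changed]:
YYYYYKKYY
YYYRYKKYY
YYYYYKKYY
YYYYYYYYY
YYYYYYYYY
YYYYYYYYY
GYYYYYYYY
YYYYYYYYY
YYYYYYYYY

Answer: YYYYYKKYY
YYYRYKKYY
YYYYYKKYY
YYYYYYYYY
YYYYYYYYY
YYYYYYYYY
GYYYYYYYY
YYYYYYYYY
YYYYYYYYY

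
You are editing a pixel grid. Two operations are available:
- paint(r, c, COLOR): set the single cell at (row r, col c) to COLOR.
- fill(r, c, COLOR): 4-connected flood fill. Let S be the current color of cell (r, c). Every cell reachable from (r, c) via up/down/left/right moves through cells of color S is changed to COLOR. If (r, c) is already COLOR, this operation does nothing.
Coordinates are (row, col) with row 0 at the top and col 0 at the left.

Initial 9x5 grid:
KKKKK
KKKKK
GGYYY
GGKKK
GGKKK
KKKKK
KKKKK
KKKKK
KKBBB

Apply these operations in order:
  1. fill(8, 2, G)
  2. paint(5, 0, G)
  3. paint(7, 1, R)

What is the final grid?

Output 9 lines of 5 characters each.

After op 1 fill(8,2,G) [3 cells changed]:
KKKKK
KKKKK
GGYYY
GGKKK
GGKKK
KKKKK
KKKKK
KKKKK
KKGGG
After op 2 paint(5,0,G):
KKKKK
KKKKK
GGYYY
GGKKK
GGKKK
GKKKK
KKKKK
KKKKK
KKGGG
After op 3 paint(7,1,R):
KKKKK
KKKKK
GGYYY
GGKKK
GGKKK
GKKKK
KKKKK
KRKKK
KKGGG

Answer: KKKKK
KKKKK
GGYYY
GGKKK
GGKKK
GKKKK
KKKKK
KRKKK
KKGGG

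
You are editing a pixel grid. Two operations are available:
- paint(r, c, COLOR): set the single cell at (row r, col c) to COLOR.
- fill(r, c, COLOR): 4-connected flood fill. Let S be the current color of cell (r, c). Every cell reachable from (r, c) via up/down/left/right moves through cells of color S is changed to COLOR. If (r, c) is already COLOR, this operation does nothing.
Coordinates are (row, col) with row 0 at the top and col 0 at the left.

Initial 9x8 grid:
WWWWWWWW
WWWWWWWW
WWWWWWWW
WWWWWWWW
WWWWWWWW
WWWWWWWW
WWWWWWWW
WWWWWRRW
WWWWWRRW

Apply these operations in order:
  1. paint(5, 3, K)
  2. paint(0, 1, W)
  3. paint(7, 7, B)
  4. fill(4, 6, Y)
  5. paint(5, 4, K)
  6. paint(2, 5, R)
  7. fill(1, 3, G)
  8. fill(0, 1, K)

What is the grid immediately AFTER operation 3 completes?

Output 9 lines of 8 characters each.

After op 1 paint(5,3,K):
WWWWWWWW
WWWWWWWW
WWWWWWWW
WWWWWWWW
WWWWWWWW
WWWKWWWW
WWWWWWWW
WWWWWRRW
WWWWWRRW
After op 2 paint(0,1,W):
WWWWWWWW
WWWWWWWW
WWWWWWWW
WWWWWWWW
WWWWWWWW
WWWKWWWW
WWWWWWWW
WWWWWRRW
WWWWWRRW
After op 3 paint(7,7,B):
WWWWWWWW
WWWWWWWW
WWWWWWWW
WWWWWWWW
WWWWWWWW
WWWKWWWW
WWWWWWWW
WWWWWRRB
WWWWWRRW

Answer: WWWWWWWW
WWWWWWWW
WWWWWWWW
WWWWWWWW
WWWWWWWW
WWWKWWWW
WWWWWWWW
WWWWWRRB
WWWWWRRW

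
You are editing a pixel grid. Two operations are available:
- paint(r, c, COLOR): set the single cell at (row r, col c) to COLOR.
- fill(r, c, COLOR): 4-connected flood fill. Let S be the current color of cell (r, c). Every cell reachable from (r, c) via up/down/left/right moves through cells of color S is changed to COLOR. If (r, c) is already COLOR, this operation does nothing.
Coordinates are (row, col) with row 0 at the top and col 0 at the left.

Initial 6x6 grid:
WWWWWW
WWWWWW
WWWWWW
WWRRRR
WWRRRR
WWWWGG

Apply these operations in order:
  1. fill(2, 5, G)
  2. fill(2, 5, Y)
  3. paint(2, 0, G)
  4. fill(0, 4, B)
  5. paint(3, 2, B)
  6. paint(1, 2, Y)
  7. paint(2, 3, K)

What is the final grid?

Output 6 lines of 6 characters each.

After op 1 fill(2,5,G) [26 cells changed]:
GGGGGG
GGGGGG
GGGGGG
GGRRRR
GGRRRR
GGGGGG
After op 2 fill(2,5,Y) [28 cells changed]:
YYYYYY
YYYYYY
YYYYYY
YYRRRR
YYRRRR
YYYYYY
After op 3 paint(2,0,G):
YYYYYY
YYYYYY
GYYYYY
YYRRRR
YYRRRR
YYYYYY
After op 4 fill(0,4,B) [27 cells changed]:
BBBBBB
BBBBBB
GBBBBB
BBRRRR
BBRRRR
BBBBBB
After op 5 paint(3,2,B):
BBBBBB
BBBBBB
GBBBBB
BBBRRR
BBRRRR
BBBBBB
After op 6 paint(1,2,Y):
BBBBBB
BBYBBB
GBBBBB
BBBRRR
BBRRRR
BBBBBB
After op 7 paint(2,3,K):
BBBBBB
BBYBBB
GBBKBB
BBBRRR
BBRRRR
BBBBBB

Answer: BBBBBB
BBYBBB
GBBKBB
BBBRRR
BBRRRR
BBBBBB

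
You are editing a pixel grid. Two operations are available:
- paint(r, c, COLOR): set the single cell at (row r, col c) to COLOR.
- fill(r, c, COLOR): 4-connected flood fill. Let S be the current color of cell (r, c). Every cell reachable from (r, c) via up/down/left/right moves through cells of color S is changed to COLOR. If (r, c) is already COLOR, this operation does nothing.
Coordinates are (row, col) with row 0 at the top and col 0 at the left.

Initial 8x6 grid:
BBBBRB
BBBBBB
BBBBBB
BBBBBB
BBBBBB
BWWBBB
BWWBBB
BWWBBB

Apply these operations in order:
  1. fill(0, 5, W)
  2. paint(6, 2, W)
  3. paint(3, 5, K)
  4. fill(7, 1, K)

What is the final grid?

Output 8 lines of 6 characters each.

After op 1 fill(0,5,W) [41 cells changed]:
WWWWRW
WWWWWW
WWWWWW
WWWWWW
WWWWWW
WWWWWW
WWWWWW
WWWWWW
After op 2 paint(6,2,W):
WWWWRW
WWWWWW
WWWWWW
WWWWWW
WWWWWW
WWWWWW
WWWWWW
WWWWWW
After op 3 paint(3,5,K):
WWWWRW
WWWWWW
WWWWWW
WWWWWK
WWWWWW
WWWWWW
WWWWWW
WWWWWW
After op 4 fill(7,1,K) [46 cells changed]:
KKKKRK
KKKKKK
KKKKKK
KKKKKK
KKKKKK
KKKKKK
KKKKKK
KKKKKK

Answer: KKKKRK
KKKKKK
KKKKKK
KKKKKK
KKKKKK
KKKKKK
KKKKKK
KKKKKK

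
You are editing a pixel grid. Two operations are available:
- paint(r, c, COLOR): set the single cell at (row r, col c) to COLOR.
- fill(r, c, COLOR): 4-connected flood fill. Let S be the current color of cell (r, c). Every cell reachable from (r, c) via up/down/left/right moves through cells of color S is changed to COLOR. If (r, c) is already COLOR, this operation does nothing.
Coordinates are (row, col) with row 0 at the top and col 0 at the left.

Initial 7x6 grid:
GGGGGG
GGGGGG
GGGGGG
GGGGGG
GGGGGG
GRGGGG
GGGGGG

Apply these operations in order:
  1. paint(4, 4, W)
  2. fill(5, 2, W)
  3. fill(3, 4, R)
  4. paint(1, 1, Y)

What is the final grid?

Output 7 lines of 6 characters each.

Answer: RRRRRR
RYRRRR
RRRRRR
RRRRRR
RRRRRR
RRRRRR
RRRRRR

Derivation:
After op 1 paint(4,4,W):
GGGGGG
GGGGGG
GGGGGG
GGGGGG
GGGGWG
GRGGGG
GGGGGG
After op 2 fill(5,2,W) [40 cells changed]:
WWWWWW
WWWWWW
WWWWWW
WWWWWW
WWWWWW
WRWWWW
WWWWWW
After op 3 fill(3,4,R) [41 cells changed]:
RRRRRR
RRRRRR
RRRRRR
RRRRRR
RRRRRR
RRRRRR
RRRRRR
After op 4 paint(1,1,Y):
RRRRRR
RYRRRR
RRRRRR
RRRRRR
RRRRRR
RRRRRR
RRRRRR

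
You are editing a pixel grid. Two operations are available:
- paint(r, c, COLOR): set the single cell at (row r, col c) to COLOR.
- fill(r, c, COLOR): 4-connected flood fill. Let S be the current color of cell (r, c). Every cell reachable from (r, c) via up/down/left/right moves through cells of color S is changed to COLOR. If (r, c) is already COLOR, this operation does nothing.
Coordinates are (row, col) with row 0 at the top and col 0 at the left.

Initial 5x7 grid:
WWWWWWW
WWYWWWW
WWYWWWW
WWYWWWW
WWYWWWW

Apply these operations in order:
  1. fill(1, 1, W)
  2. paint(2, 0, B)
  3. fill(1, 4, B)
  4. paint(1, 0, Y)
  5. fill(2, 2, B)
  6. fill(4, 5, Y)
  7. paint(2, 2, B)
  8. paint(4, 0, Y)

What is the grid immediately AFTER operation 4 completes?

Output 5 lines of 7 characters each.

After op 1 fill(1,1,W) [0 cells changed]:
WWWWWWW
WWYWWWW
WWYWWWW
WWYWWWW
WWYWWWW
After op 2 paint(2,0,B):
WWWWWWW
WWYWWWW
BWYWWWW
WWYWWWW
WWYWWWW
After op 3 fill(1,4,B) [30 cells changed]:
BBBBBBB
BBYBBBB
BBYBBBB
BBYBBBB
BBYBBBB
After op 4 paint(1,0,Y):
BBBBBBB
YBYBBBB
BBYBBBB
BBYBBBB
BBYBBBB

Answer: BBBBBBB
YBYBBBB
BBYBBBB
BBYBBBB
BBYBBBB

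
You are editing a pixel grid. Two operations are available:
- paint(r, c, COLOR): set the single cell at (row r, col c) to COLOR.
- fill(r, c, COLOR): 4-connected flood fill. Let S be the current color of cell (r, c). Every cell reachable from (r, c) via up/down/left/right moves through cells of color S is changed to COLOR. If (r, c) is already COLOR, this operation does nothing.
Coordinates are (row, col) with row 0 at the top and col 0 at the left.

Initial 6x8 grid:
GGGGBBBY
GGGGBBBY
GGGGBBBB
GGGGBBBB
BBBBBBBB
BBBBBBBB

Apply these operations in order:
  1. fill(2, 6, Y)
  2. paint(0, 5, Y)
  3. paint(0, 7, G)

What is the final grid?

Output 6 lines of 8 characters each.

Answer: GGGGYYYG
GGGGYYYY
GGGGYYYY
GGGGYYYY
YYYYYYYY
YYYYYYYY

Derivation:
After op 1 fill(2,6,Y) [30 cells changed]:
GGGGYYYY
GGGGYYYY
GGGGYYYY
GGGGYYYY
YYYYYYYY
YYYYYYYY
After op 2 paint(0,5,Y):
GGGGYYYY
GGGGYYYY
GGGGYYYY
GGGGYYYY
YYYYYYYY
YYYYYYYY
After op 3 paint(0,7,G):
GGGGYYYG
GGGGYYYY
GGGGYYYY
GGGGYYYY
YYYYYYYY
YYYYYYYY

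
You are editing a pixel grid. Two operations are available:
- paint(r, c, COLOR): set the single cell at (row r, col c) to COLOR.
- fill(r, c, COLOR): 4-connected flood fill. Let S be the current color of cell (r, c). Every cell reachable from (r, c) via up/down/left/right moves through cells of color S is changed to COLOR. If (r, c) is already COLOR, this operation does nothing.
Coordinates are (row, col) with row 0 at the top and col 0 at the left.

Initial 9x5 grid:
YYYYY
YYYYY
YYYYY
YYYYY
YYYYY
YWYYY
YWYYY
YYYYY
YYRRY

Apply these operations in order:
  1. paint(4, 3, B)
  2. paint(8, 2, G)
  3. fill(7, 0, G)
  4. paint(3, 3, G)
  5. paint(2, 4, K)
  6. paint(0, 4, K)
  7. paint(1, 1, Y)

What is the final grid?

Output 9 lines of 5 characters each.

After op 1 paint(4,3,B):
YYYYY
YYYYY
YYYYY
YYYYY
YYYBY
YWYYY
YWYYY
YYYYY
YYRRY
After op 2 paint(8,2,G):
YYYYY
YYYYY
YYYYY
YYYYY
YYYBY
YWYYY
YWYYY
YYYYY
YYGRY
After op 3 fill(7,0,G) [40 cells changed]:
GGGGG
GGGGG
GGGGG
GGGGG
GGGBG
GWGGG
GWGGG
GGGGG
GGGRG
After op 4 paint(3,3,G):
GGGGG
GGGGG
GGGGG
GGGGG
GGGBG
GWGGG
GWGGG
GGGGG
GGGRG
After op 5 paint(2,4,K):
GGGGG
GGGGG
GGGGK
GGGGG
GGGBG
GWGGG
GWGGG
GGGGG
GGGRG
After op 6 paint(0,4,K):
GGGGK
GGGGG
GGGGK
GGGGG
GGGBG
GWGGG
GWGGG
GGGGG
GGGRG
After op 7 paint(1,1,Y):
GGGGK
GYGGG
GGGGK
GGGGG
GGGBG
GWGGG
GWGGG
GGGGG
GGGRG

Answer: GGGGK
GYGGG
GGGGK
GGGGG
GGGBG
GWGGG
GWGGG
GGGGG
GGGRG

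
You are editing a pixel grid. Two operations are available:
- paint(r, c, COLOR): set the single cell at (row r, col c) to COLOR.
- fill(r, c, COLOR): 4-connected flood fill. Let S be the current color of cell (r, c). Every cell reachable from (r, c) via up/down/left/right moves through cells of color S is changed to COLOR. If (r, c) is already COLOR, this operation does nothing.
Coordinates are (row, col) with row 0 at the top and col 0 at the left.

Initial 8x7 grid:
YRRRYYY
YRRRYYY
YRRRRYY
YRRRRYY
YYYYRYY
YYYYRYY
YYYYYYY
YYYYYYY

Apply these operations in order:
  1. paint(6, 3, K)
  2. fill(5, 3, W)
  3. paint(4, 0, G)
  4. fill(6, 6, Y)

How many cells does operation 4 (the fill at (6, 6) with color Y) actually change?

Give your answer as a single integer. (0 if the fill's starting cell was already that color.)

After op 1 paint(6,3,K):
YRRRYYY
YRRRYYY
YRRRRYY
YRRRRYY
YYYYRYY
YYYYRYY
YYYKYYY
YYYYYYY
After op 2 fill(5,3,W) [39 cells changed]:
WRRRWWW
WRRRWWW
WRRRRWW
WRRRRWW
WWWWRWW
WWWWRWW
WWWKWWW
WWWWWWW
After op 3 paint(4,0,G):
WRRRWWW
WRRRWWW
WRRRRWW
WRRRRWW
GWWWRWW
WWWWRWW
WWWKWWW
WWWWWWW
After op 4 fill(6,6,Y) [34 cells changed]:
WRRRYYY
WRRRYYY
WRRRRYY
WRRRRYY
GYYYRYY
YYYYRYY
YYYKYYY
YYYYYYY

Answer: 34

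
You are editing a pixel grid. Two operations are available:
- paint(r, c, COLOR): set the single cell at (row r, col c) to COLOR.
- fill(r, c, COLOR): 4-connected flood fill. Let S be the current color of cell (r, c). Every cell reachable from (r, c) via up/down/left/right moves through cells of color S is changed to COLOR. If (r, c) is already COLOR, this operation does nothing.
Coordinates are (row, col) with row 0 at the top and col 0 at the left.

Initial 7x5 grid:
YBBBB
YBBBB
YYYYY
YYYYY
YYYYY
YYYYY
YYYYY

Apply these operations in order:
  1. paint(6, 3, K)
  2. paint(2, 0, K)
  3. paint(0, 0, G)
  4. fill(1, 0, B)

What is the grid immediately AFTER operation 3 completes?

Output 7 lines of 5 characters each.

Answer: GBBBB
YBBBB
KYYYY
YYYYY
YYYYY
YYYYY
YYYKY

Derivation:
After op 1 paint(6,3,K):
YBBBB
YBBBB
YYYYY
YYYYY
YYYYY
YYYYY
YYYKY
After op 2 paint(2,0,K):
YBBBB
YBBBB
KYYYY
YYYYY
YYYYY
YYYYY
YYYKY
After op 3 paint(0,0,G):
GBBBB
YBBBB
KYYYY
YYYYY
YYYYY
YYYYY
YYYKY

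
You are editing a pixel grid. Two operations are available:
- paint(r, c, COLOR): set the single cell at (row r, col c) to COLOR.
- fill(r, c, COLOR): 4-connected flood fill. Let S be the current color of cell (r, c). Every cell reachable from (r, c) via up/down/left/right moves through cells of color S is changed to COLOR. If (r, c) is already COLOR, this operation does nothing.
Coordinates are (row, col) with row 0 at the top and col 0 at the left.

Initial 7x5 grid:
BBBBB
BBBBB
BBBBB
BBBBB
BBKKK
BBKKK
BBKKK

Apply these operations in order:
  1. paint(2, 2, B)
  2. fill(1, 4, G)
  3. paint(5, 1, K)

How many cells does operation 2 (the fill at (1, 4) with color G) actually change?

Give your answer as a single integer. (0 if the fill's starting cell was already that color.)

After op 1 paint(2,2,B):
BBBBB
BBBBB
BBBBB
BBBBB
BBKKK
BBKKK
BBKKK
After op 2 fill(1,4,G) [26 cells changed]:
GGGGG
GGGGG
GGGGG
GGGGG
GGKKK
GGKKK
GGKKK

Answer: 26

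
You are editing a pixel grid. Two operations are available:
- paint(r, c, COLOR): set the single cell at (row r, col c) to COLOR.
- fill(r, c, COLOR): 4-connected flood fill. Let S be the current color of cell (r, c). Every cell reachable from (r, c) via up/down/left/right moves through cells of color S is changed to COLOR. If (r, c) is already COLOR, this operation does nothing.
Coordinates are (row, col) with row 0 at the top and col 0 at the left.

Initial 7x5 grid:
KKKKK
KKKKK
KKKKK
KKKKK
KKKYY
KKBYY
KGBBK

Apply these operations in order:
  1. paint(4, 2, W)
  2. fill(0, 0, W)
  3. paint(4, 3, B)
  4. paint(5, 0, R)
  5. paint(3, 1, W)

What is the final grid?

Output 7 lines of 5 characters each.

After op 1 paint(4,2,W):
KKKKK
KKKKK
KKKKK
KKKKK
KKWYY
KKBYY
KGBBK
After op 2 fill(0,0,W) [25 cells changed]:
WWWWW
WWWWW
WWWWW
WWWWW
WWWYY
WWBYY
WGBBK
After op 3 paint(4,3,B):
WWWWW
WWWWW
WWWWW
WWWWW
WWWBY
WWBYY
WGBBK
After op 4 paint(5,0,R):
WWWWW
WWWWW
WWWWW
WWWWW
WWWBY
RWBYY
WGBBK
After op 5 paint(3,1,W):
WWWWW
WWWWW
WWWWW
WWWWW
WWWBY
RWBYY
WGBBK

Answer: WWWWW
WWWWW
WWWWW
WWWWW
WWWBY
RWBYY
WGBBK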